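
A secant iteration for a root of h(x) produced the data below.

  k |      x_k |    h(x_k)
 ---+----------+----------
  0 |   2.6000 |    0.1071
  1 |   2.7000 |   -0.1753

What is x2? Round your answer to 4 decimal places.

2.6379

x2 = 2.7000 − (-0.1753)·(2.7000 − 2.6000) / (-0.1753 − 0.1071)
   = 2.7000 − (-0.017530)/(-0.282400) = 2.637925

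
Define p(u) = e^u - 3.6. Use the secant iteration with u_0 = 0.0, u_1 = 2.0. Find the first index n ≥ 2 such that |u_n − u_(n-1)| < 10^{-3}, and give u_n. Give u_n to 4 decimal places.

n = 7, u_n = 1.2809

p(0.0) = -2.600000, p(2.0) = 3.789056
u_2 = 2.000000 − 3.789056·(2.000000)/(6.389056) = 0.813892;  |Δ| = 1.186108
p(0.813892) = -1.343327
u_3 = 0.813892 − (-1.343327)·(-1.186108)/(-5.132383) = 1.124338;  |Δ| = 0.310447
p(1.124338) = -0.521820
u_4 = 1.124338 − (-0.521820)·(0.310447)/(0.821506) = 1.321534;  |Δ| = 0.197196
p(1.321534) = 0.149168
u_5 = 1.321534 − 0.149168·(0.197196)/(0.670988) = 1.277695;  |Δ| = 0.043839
p(1.277695) = -0.011640
u_6 = 1.277695 − (-0.011640)·(-0.043839)/(-0.160808) = 1.280869;  |Δ| = 0.003173
p(1.280869) = -0.000235
u_7 = 1.280869 − (-0.000235)·(0.003173)/(0.011405) = 1.280934;  |Δ| = 0.000065
|u_7 − u_6| = 0.000065 < 10^{-3}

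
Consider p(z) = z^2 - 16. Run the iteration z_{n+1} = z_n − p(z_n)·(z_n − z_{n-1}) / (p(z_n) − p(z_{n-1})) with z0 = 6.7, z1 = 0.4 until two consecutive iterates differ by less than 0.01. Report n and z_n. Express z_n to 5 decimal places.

n = 7, z_n = 3.99999

p(6.7) = 28.8900000, p(0.4) = -15.8400000
z2 = 0.4000000 − (-15.8400000)·(-6.3000000)/(-44.7300000) = 2.6309859;  |Δ| = 2.2309859
p(2.6309859) = -9.0779131
z3 = 2.6309859 − (-9.0779131)·(2.2309859)/(6.7620869) = 5.6260223;  |Δ| = 2.9950364
p(5.6260223) = 15.6521270
z4 = 5.6260223 − 15.6521270·(2.9950364)/(24.7300401) = 3.7304051;  |Δ| = 1.8956172
p(3.7304051) = -2.0840779
z5 = 3.7304051 − (-2.0840779)·(-1.8956172)/(-17.7362049) = 3.9531480;  |Δ| = 0.2227429
p(3.9531480) = -0.3726209
z6 = 3.9531480 − (-0.3726209)·(0.2227429)/(1.7114570) = 4.0016439;  |Δ| = 0.0484959
p(4.0016439) = 0.0131540
z7 = 4.0016439 − 0.0131540·(0.0484959)/(0.3857749) = 3.9999903;  |Δ| = 0.0016536
|z7 − z6| = 0.0016536 < 0.01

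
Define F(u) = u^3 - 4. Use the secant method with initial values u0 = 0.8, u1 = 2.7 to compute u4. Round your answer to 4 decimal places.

F(0.8) = -3.488000, F(2.7) = 15.683000
u2 = 2.700000 − 15.683000·(2.700000 − 0.800000) / (15.683000 − (-3.488000)) = 2.700000 − (29.797700)/(19.171000) = 1.145689
F(1.145689) = -2.496166
u3 = 1.145689 − (-2.496166)·(1.145689 − 2.700000) / (-2.496166 − 15.683000) = 1.145689 − (3.879818)/(-18.179166) = 1.359110
F(1.359110) = -1.489480
u4 = 1.359110 − (-1.489480)·(1.359110 − 1.145689) / (-1.489480 − (-2.496166)) = 1.359110 − (-0.317886)/(1.006686) = 1.674885

1.6749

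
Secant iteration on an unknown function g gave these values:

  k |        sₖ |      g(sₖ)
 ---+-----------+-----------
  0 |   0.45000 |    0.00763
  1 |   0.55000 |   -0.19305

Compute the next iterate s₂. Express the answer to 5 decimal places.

s₂ = 0.55000 − (-0.19305)·(0.55000 − 0.45000) / (-0.19305 − 0.00763)
   = 0.55000 − (-0.0193050)/(-0.2006800) = 0.4538021

0.45380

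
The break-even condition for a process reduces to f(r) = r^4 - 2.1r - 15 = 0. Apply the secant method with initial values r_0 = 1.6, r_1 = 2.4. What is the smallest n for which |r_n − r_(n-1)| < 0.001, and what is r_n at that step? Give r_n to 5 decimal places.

n = 6, r_n = 2.09891

f(1.6) = -11.8064000, f(2.4) = 13.1376000
r_2 = 2.4000000 − 13.1376000·(0.8000000)/(24.9440000) = 1.9786530;  |Δ| = 0.4213470
f(1.9786530) = -3.8274167
r_3 = 1.9786530 − (-3.8274167)·(-0.4213470)/(-16.9650167) = 2.0737116;  |Δ| = 0.0950586
f(2.0737116) = -0.8623888
r_4 = 2.0737116 − (-0.8623888)·(0.0950586)/(2.9650279) = 2.1013597;  |Δ| = 0.0276481
f(2.1013597) = 0.0856624
r_5 = 2.1013597 − 0.0856624·(0.0276481)/(0.9480512) = 2.0988615;  |Δ| = 0.0024982
f(2.0988615) = -0.0016487
r_6 = 2.0988615 − (-0.0016487)·(-0.0024982)/(-0.0873111) = 2.0989087;  |Δ| = 0.0000472
|r_6 − r_5| = 0.0000472 < 0.001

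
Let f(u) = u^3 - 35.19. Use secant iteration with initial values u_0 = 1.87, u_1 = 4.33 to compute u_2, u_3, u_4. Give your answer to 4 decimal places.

2.8142, 3.1463, 3.2979

f(1.87) = -28.650797, f(4.33) = 45.992737
u_2 = 4.330000 − 45.992737·(4.330000 − 1.870000) / (45.992737 − (-28.650797)) = 4.330000 − (113.142133)/(74.643534) = 2.814234
f(2.814234) = -12.901512
u_3 = 2.814234 − (-12.901512)·(2.814234 − 4.330000) / (-12.901512 − 45.992737) = 2.814234 − (19.555674)/(-58.894249) = 3.146281
f(3.146281) = -4.044693
u_4 = 3.146281 − (-4.044693)·(3.146281 − 2.814234) / (-4.044693 − (-12.901512)) = 3.146281 − (-1.343029)/(8.856819) = 3.297919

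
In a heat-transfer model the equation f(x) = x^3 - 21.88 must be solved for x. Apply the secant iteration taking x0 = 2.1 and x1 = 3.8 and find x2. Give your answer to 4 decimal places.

f(2.1) = -12.619000, f(3.8) = 32.992000
x2 = 3.800000 − 32.992000·(3.800000 − 2.100000) / (32.992000 − (-12.619000)) = 3.800000 − (56.086400)/(45.611000) = 2.570332

2.5703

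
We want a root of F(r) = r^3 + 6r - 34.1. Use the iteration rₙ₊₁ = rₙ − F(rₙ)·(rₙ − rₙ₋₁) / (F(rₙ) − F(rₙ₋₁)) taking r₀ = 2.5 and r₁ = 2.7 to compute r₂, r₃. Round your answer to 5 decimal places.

2.63218, 2.63475

F(2.5) = -3.4750000, F(2.7) = 1.7830000
r₂ = 2.7000000 − 1.7830000·(2.7000000 − 2.5000000) / (1.7830000 − (-3.4750000)) = 2.7000000 − (0.3566000)/(5.2580000) = 2.6321795
F(2.6321795) = -0.0702114
r₃ = 2.6321795 − (-0.0702114)·(2.6321795 − 2.7000000) / (-0.0702114 − 1.7830000) = 2.6321795 − (0.0047618)/(-1.8532114) = 2.6347490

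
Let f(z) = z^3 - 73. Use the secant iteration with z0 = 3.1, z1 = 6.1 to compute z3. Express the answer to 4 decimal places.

4.0261

f(3.1) = -43.209000, f(6.1) = 153.981000
z2 = 6.100000 − 153.981000·(6.100000 − 3.100000) / (153.981000 − (-43.209000)) = 6.100000 − (461.943000)/(197.190000) = 3.757371
f(3.757371) = -19.954047
z3 = 3.757371 − (-19.954047)·(3.757371 − 6.100000) / (-19.954047 − 153.981000) = 3.757371 − (46.744927)/(-173.935047) = 4.026120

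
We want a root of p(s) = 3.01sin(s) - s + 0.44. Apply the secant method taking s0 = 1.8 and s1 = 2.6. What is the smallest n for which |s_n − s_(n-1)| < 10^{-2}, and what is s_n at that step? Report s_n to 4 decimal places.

n = 4, s_n = 2.4226

p(1.8) = 1.571281, p(2.6) = -0.608341
s2 = 2.600000 − (-0.608341)·(0.800000)/(-2.179622) = 2.376717;  |Δ| = 0.223283
p(2.376717) = 0.147550
s3 = 2.376717 − 0.147550·(-0.223283)/(0.755890) = 2.420302;  |Δ| = 0.043585
p(2.420302) = 0.007366
s4 = 2.420302 − 0.007366·(0.043585)/(-0.140184) = 2.422592;  |Δ| = 0.002290
|s4 − s3| = 0.002290 < 10^{-2}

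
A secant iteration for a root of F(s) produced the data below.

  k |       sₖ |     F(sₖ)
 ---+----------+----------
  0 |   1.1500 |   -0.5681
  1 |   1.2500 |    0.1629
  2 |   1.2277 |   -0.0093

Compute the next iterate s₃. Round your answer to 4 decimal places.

1.2289

s₃ = 1.2277 − (-0.0093)·(1.2277 − 1.2500) / (-0.0093 − 0.1629)
   = 1.2277 − (0.000207)/(-0.172200) = 1.228904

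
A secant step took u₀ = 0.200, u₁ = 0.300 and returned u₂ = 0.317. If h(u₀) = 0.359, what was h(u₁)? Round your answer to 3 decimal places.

0.052

The secant line through (0.200, 0.359) and (0.300, h(u₁)) crosses zero at u₂ = 0.317.
So (0.200, 0.359), (0.300, h(u₁)), (0.317, 0) are collinear:
h(u₁) = 0.359 · (0.300 − 0.317) / (0.200 − 0.317) = 0.359 · (-0.01700)/(-0.11700) = 0.05216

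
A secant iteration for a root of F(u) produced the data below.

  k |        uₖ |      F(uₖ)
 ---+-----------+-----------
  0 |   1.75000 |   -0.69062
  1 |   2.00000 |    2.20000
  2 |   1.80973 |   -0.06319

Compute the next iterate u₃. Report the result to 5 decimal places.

1.81504

u₃ = 1.80973 − (-0.06319)·(1.80973 − 2.00000) / (-0.06319 − 2.20000)
   = 1.80973 − (0.0120232)/(-2.2631900) = 1.8150425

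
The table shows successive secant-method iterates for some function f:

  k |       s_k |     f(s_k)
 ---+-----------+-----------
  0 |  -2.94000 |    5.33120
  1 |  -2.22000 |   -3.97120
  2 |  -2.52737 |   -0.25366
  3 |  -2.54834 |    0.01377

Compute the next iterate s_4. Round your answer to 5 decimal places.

s_4 = -2.54834 − 0.01377·(-2.54834 − (-2.52737)) / (0.01377 − (-0.25366))
   = -2.54834 − (-0.0002888)/(0.2674300) = -2.5472603

-2.54726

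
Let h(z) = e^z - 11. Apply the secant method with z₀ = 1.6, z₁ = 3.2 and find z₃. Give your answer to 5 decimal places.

h(1.6) = -6.0469676, h(3.2) = 13.5325302
z₂ = 3.2000000 − 13.5325302·(3.2000000 − 1.6000000) / (13.5325302 − (-6.0469676)) = 3.2000000 − (21.6520483)/(19.5794978) = 2.0941469
h(2.0941469) = -2.8814879
z₃ = 2.0941469 − (-2.8814879)·(2.0941469 − 3.2000000) / (-2.8814879 − 13.5325302) = 2.0941469 − (3.1865023)/(-16.4140181) = 2.2882799

2.28828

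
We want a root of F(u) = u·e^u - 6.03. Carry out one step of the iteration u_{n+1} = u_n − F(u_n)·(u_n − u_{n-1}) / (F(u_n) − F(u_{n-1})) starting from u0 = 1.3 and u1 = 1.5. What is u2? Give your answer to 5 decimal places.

1.42906

F(1.3) = -1.2599143, F(1.5) = 0.6925336
u2 = 1.5000000 − 0.6925336·(1.5000000 − 1.3000000) / (0.6925336 − (-1.2599143)) = 1.5000000 − (0.1385067)/(1.9524479) = 1.4290600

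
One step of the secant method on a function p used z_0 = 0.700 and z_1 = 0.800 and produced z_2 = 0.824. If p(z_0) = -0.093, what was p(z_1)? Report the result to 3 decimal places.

The secant line through (0.700, -0.093) and (0.800, p(z_1)) crosses zero at z_2 = 0.824.
So (0.700, -0.093), (0.800, p(z_1)), (0.824, 0) are collinear:
p(z_1) = -0.093 · (0.800 − 0.824) / (0.700 − 0.824) = -0.093 · (-0.02400)/(-0.12400) = -0.01800

-0.018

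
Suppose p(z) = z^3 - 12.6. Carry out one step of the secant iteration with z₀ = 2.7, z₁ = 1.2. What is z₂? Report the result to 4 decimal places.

p(2.7) = 7.083000, p(1.2) = -10.872000
z₂ = 1.200000 − (-10.872000)·(1.200000 − 2.700000) / (-10.872000 − 7.083000) = 1.200000 − (16.308000)/(-17.955000) = 2.108271

2.1083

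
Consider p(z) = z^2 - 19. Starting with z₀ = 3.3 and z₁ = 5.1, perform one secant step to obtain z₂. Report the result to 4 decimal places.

p(3.3) = -8.110000, p(5.1) = 7.010000
z₂ = 5.100000 − 7.010000·(5.100000 − 3.300000) / (7.010000 − (-8.110000)) = 5.100000 − (12.618000)/(15.120000) = 4.265476

4.2655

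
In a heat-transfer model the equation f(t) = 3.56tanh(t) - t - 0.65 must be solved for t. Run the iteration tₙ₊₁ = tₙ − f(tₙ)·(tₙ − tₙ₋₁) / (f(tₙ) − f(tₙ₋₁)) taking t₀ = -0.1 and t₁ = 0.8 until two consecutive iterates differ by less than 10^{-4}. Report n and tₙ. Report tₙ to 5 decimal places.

f(-0.1) = -0.9048181, f(0.8) = 0.9139709
t₂ = 0.8000000 − 0.9139709·(0.9000000)/(1.8187890) = 0.3477354;  |Δ| = 0.4522646
f(0.3477354) = 0.1926064
t₃ = 0.3477354 − 0.1926064·(-0.4522646)/(-0.7213645) = 0.2269795;  |Δ| = 0.1207559
f(0.2269795) = -0.0825291
t₄ = 0.2269795 − (-0.0825291)·(-0.1207559)/(-0.2751355) = 0.2632012;  |Δ| = 0.0362217
f(0.2632012) = 0.0027416
t₅ = 0.2632012 − 0.0027416·(0.0362217)/(0.0852707) = 0.2620366;  |Δ| = 0.0011646
f(0.2620366) = 0.0000335
t₆ = 0.2620366 − 0.0000335·(-0.0011646)/(-0.0027080) = 0.2620222;  |Δ| = 0.0000144
|t₆ − t₅| = 0.0000144 < 10^{-4}

n = 6, tₙ = 0.26202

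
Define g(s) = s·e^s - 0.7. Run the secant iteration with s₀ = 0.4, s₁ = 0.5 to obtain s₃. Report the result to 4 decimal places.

0.4474

g(0.4) = -0.103270, g(0.5) = 0.124361
s₂ = 0.500000 − 0.124361·(0.500000 − 0.400000) / (0.124361 − (-0.103270)) = 0.500000 − (0.012436)/(0.227631) = 0.445367
g(0.445367) = -0.004753
s₃ = 0.445367 − (-0.004753)·(0.445367 − 0.500000) / (-0.004753 − 0.124361) = 0.445367 − (0.000260)/(-0.129114) = 0.447379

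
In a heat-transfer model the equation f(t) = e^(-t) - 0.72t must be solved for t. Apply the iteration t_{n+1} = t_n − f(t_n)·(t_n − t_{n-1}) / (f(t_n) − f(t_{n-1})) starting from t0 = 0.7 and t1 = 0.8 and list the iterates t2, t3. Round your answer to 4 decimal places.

0.6938, 0.6939

f(0.7) = -0.007415, f(0.8) = -0.126671
t2 = 0.800000 − (-0.126671)·(0.800000 − 0.700000) / (-0.126671 − (-0.007415)) = 0.800000 − (-0.012667)/(-0.119256) = 0.693783
f(0.693783) = 0.000159
t3 = 0.693783 − 0.000159·(0.693783 − 0.800000) / (0.000159 − (-0.126671)) = 0.693783 − (-0.000017)/(0.126830) = 0.693916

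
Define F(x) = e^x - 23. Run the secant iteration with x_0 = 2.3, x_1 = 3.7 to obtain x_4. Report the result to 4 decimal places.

3.1433

F(2.3) = -13.025818, F(3.7) = 17.447304
x_2 = 3.700000 − 17.447304·(3.700000 − 2.300000) / (17.447304 − (-13.025818)) = 3.700000 − (24.426226)/(30.473122) = 2.898434
F(2.898434) = -4.854298
x_3 = 2.898434 − (-4.854298)·(2.898434 − 3.700000) / (-4.854298 − 17.447304) = 2.898434 − (3.891041)/(-22.301602) = 3.072907
F(3.072907) = -1.395376
x_4 = 3.072907 − (-1.395376)·(3.072907 − 2.898434) / (-1.395376 − (-4.854298)) = 3.072907 − (-0.243456)/(3.458922) = 3.143292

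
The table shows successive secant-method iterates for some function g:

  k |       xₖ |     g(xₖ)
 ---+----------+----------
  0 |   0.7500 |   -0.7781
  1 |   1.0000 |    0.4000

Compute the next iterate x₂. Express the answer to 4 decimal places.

0.9151

x₂ = 1.0000 − 0.4000·(1.0000 − 0.7500) / (0.4000 − (-0.7781))
   = 1.0000 − (0.100000)/(1.178100) = 0.915118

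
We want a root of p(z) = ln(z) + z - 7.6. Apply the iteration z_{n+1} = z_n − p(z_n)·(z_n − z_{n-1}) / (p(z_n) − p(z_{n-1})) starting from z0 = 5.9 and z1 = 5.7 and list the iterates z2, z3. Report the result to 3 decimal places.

p(5.9) = 0.07495, p(5.7) = -0.15953
z2 = 5.70000 − (-0.15953)·(5.70000 − 5.90000) / (-0.15953 − 0.07495) = 5.70000 − (0.03191)/(-0.23449) = 5.83607
p(5.83607) = 0.00013
z3 = 5.83607 − 0.00013·(5.83607 − 5.70000) / (0.00013 − (-0.15953)) = 5.83607 − (0.00002)/(0.15966) = 5.83596

5.836, 5.836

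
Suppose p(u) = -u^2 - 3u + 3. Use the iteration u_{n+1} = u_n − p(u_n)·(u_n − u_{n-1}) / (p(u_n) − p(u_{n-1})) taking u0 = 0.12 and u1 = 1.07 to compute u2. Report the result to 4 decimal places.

0.7466

p(0.12) = 2.625600, p(1.07) = -1.354900
u2 = 1.070000 − (-1.354900)·(1.070000 − 0.120000) / (-1.354900 − 2.625600) = 1.070000 − (-1.287155)/(-3.980500) = 0.746635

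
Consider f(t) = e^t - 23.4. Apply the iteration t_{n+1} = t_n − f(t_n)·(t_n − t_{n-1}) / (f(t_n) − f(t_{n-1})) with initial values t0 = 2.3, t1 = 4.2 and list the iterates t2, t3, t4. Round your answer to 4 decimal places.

2.7498, 2.9703, 3.1933

f(2.3) = -13.425818, f(4.2) = 43.286331
t2 = 4.200000 − 43.286331·(4.200000 − 2.300000) / (43.286331 − (-13.425818)) = 4.200000 − (82.244029)/(56.712149) = 2.749799
f(2.749799) = -7.760516
t3 = 2.749799 − (-7.760516)·(2.749799 − 4.200000) / (-7.760516 − 43.286331) = 2.749799 − (11.254310)/(-51.046847) = 2.970269
f(2.970269) = -3.902837
t4 = 2.970269 − (-3.902837)·(2.970269 − 2.749799) / (-3.902837 − (-7.760516)) = 2.970269 − (-0.860459)/(3.857679) = 3.193320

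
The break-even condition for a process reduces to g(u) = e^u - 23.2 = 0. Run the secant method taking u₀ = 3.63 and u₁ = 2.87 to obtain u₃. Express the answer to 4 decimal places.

g(3.63) = 14.512817, g(2.87) = -5.562982
u₂ = 2.870000 − (-5.562982)·(2.870000 − 3.630000) / (-5.562982 − 14.512817) = 2.870000 − (4.227866)/(-20.075798) = 3.080595
g(3.080595) = -1.428644
u₃ = 3.080595 − (-1.428644)·(3.080595 − 2.870000) / (-1.428644 − (-5.562982)) = 3.080595 − (-0.300865)/(4.134338) = 3.153368

3.1534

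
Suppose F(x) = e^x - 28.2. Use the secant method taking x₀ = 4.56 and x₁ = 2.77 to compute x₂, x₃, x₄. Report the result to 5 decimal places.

F(4.56) = 67.3834798, F(2.77) = -12.2413660
x₂ = 2.7700000 − (-12.2413660)·(2.7700000 − 4.5600000) / (-12.2413660 − 67.3834798) = 2.7700000 − (21.9120451)/(-79.6248458) = 3.0451911
F(3.0451911) = -7.1859544
x₃ = 3.0451911 − (-7.1859544)·(3.0451911 − 2.7700000) / (-7.1859544 − (-12.2413660)) = 3.0451911 − (-1.9775104)/(5.0554116) = 3.4363581
F(3.4363581) = 2.8735845
x₄ = 3.4363581 − 2.8735845·(3.4363581 − 3.0451911) / (2.8735845 − (-7.1859544)) = 3.4363581 − (1.1240515)/(10.0595389) = 3.3246182

3.04519, 3.43636, 3.32462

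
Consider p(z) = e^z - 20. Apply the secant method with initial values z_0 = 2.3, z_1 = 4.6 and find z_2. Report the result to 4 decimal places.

p(2.3) = -10.025818, p(4.6) = 79.484316
z_2 = 4.600000 − 79.484316·(4.600000 − 2.300000) / (79.484316 − (-10.025818)) = 4.600000 − (182.813926)/(89.510133) = 2.557618

2.5576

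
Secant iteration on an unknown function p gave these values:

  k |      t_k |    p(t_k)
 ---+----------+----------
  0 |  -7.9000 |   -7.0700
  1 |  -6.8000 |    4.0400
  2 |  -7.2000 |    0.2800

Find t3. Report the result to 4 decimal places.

t3 = -7.2000 − 0.2800·(-7.2000 − (-6.8000)) / (0.2800 − 4.0400)
   = -7.2000 − (-0.112000)/(-3.760000) = -7.229787

-7.2298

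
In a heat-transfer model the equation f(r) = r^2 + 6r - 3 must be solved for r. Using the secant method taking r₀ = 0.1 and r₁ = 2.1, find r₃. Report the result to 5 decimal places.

0.45011

f(0.1) = -2.3900000, f(2.1) = 14.0100000
r₂ = 2.1000000 − 14.0100000·(2.1000000 − 0.1000000) / (14.0100000 − (-2.3900000)) = 2.1000000 − (28.0200000)/(16.4000000) = 0.3914634
f(0.3914634) = -0.4979759
r₃ = 0.3914634 − (-0.4979759)·(0.3914634 − 2.1000000) / (-0.4979759 − 14.0100000) = 0.3914634 − (0.8508101)/(-14.5079759) = 0.4501077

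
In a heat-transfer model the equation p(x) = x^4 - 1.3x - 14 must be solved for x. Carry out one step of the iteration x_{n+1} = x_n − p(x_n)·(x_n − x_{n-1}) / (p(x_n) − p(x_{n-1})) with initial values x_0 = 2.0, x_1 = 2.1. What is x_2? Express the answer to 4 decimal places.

2.0181

p(2.0) = -0.600000, p(2.1) = 2.718100
x_2 = 2.100000 − 2.718100·(2.100000 − 2.000000) / (2.718100 − (-0.600000)) = 2.100000 − (0.271810)/(3.318100) = 2.018083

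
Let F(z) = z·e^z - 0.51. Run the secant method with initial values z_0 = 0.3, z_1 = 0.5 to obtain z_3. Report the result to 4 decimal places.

0.3561

F(0.3) = -0.105042, F(0.5) = 0.314361
z_2 = 0.500000 − 0.314361·(0.500000 − 0.300000) / (0.314361 − (-0.105042)) = 0.500000 − (0.062872)/(0.419403) = 0.350091
F(0.350091) = -0.013151
z_3 = 0.350091 − (-0.013151)·(0.350091 − 0.500000) / (-0.013151 − 0.314361) = 0.350091 − (0.001971)/(-0.327512) = 0.356111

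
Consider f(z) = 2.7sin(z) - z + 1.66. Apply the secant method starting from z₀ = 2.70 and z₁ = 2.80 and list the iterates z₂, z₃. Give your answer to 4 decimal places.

f(2.70) = 0.113926, f(2.80) = -0.235532
z₂ = 2.800000 − (-0.235532)·(2.800000 − 2.700000) / (-0.235532 − 0.113926) = 2.800000 − (-0.023553)/(-0.349458) = 2.732601
f(2.732601) = 0.001148
z₃ = 2.732601 − 0.001148·(2.732601 − 2.800000) / (0.001148 − (-0.235532)) = 2.732601 − (-0.000077)/(0.236680) = 2.732928

2.7326, 2.7329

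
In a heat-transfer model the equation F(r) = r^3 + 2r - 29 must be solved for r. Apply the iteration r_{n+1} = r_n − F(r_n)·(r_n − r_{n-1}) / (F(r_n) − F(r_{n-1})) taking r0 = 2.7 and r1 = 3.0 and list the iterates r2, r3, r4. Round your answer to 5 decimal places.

2.84843, 2.85538, 2.85571

F(2.7) = -3.9170000, F(3.0) = 4.0000000
r2 = 3.0000000 − 4.0000000·(3.0000000 − 2.7000000) / (4.0000000 − (-3.9170000)) = 3.0000000 − (1.2000000)/(7.9170000) = 2.8484274
F(2.8484274) = -0.1923185
r3 = 2.8484274 − (-0.1923185)·(2.8484274 − 3.0000000) / (-0.1923185 − 4.0000000) = 2.8484274 − (0.0291502)/(-4.1923185) = 2.8553807
F(2.8553807) = -0.0087523
r4 = 2.8553807 − (-0.0087523)·(2.8553807 − 2.8484274) / (-0.0087523 − (-0.1923185)) = 2.8553807 − (-0.0000609)/(0.1835662) = 2.8557122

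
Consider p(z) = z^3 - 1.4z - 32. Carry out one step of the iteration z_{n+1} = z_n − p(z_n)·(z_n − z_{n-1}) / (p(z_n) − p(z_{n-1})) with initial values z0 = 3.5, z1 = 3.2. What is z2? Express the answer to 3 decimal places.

3.315

p(3.5) = 5.97500, p(3.2) = -3.71200
z2 = 3.20000 − (-3.71200)·(3.20000 − 3.50000) / (-3.71200 − 5.97500) = 3.20000 − (1.11360)/(-9.68700) = 3.31496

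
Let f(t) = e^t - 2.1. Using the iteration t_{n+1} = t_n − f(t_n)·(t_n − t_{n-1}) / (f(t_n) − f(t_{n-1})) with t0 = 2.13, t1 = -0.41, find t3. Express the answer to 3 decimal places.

1.285

f(2.13) = 6.31487, f(-0.41) = -1.43635
t2 = -0.41000 − (-1.43635)·(-0.41000 − 2.13000) / (-1.43635 − 6.31487) = -0.41000 − (3.64833)/(-7.75122) = 0.06068
f(0.06068) = -1.03744
t3 = 0.06068 − (-1.03744)·(0.06068 − (-0.41000)) / (-1.03744 − (-1.43635)) = 0.06068 − (-0.48830)/(0.39891) = 1.28478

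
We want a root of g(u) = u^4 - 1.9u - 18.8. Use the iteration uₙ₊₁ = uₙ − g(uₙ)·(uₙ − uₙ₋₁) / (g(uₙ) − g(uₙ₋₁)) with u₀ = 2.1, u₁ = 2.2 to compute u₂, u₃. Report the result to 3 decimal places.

2.188, 2.189

g(2.1) = -3.34190, g(2.2) = 0.44560
u₂ = 2.20000 − 0.44560·(2.20000 − 2.10000) / (0.44560 − (-3.34190)) = 2.20000 − (0.04456)/(3.78750) = 2.18823
g(2.18823) = -0.02914
u₃ = 2.18823 − (-0.02914)·(2.18823 − 2.20000) / (-0.02914 − 0.44560) = 2.18823 − (0.00034)/(-0.47474) = 2.18896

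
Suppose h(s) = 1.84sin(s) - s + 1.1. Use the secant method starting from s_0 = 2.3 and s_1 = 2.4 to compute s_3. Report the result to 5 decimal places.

h(2.3) = 0.1720976, h(2.4) = -0.0571477
s_2 = 2.4000000 − (-0.0571477)·(2.4000000 − 2.3000000) / (-0.0571477 − 0.1720976) = 2.4000000 − (-0.0057148)/(-0.2292453) = 2.3750714
h(2.3750714) = 0.0012145
s_3 = 2.3750714 − 0.0012145·(2.3750714 − 2.4000000) / (0.0012145 − (-0.0571477)) = 2.3750714 − (-0.0000303)/(0.0583623) = 2.3755901

2.37559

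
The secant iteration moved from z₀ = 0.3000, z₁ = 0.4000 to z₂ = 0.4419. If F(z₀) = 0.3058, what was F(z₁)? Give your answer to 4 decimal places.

0.0903

The secant line through (0.3000, 0.3058) and (0.4000, F(z₁)) crosses zero at z₂ = 0.4419.
So (0.3000, 0.3058), (0.4000, F(z₁)), (0.4419, 0) are collinear:
F(z₁) = 0.3058 · (0.4000 − 0.4419) / (0.3000 − 0.4419) = 0.3058 · (-0.041900)/(-0.141900) = 0.090296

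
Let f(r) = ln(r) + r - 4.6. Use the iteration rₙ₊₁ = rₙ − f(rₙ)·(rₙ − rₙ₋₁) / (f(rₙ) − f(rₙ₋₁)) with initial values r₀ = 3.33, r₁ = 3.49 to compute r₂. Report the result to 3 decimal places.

3.382

f(3.33) = -0.06703, f(3.49) = 0.13990
r₂ = 3.49000 − 0.13990·(3.49000 − 3.33000) / (0.13990 − (-0.06703)) = 3.49000 − (0.02238)/(0.20693) = 3.38183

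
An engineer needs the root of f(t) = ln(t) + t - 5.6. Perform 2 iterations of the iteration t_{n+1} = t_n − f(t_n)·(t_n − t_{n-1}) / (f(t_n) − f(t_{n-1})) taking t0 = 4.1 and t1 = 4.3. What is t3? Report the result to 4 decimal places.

f(4.1) = -0.089013, f(4.3) = 0.158615
t2 = 4.300000 − 0.158615·(4.300000 − 4.100000) / (0.158615 − (-0.089013)) = 4.300000 − (0.031723)/(0.247628) = 4.171893
f(4.171893) = 0.000262
t3 = 4.171893 − 0.000262·(4.171893 − 4.300000) / (0.000262 − 0.158615) = 4.171893 − (-0.000034)/(-0.158353) = 4.171680

4.1717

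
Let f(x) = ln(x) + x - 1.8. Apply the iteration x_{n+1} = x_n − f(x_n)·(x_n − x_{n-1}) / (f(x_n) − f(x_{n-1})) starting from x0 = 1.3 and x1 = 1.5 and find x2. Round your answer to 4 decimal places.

f(1.3) = -0.237636, f(1.5) = 0.105465
x2 = 1.500000 − 0.105465·(1.500000 − 1.300000) / (0.105465 − (-0.237636)) = 1.500000 − (0.021093)/(0.343101) = 1.438522

1.4385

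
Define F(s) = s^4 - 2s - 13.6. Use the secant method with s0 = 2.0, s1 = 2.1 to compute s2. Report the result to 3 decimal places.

2.049

F(2.0) = -1.60000, F(2.1) = 1.64810
s2 = 2.10000 − 1.64810·(2.10000 − 2.00000) / (1.64810 − (-1.60000)) = 2.10000 − (0.16481)/(3.24810) = 2.04926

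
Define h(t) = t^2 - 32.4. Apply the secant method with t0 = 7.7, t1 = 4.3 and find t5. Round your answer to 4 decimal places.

5.6921

h(7.7) = 26.890000, h(4.3) = -13.910000
t2 = 4.300000 − (-13.910000)·(4.300000 − 7.700000) / (-13.910000 − 26.890000) = 4.300000 − (47.294000)/(-40.800000) = 5.459167
h(5.459167) = -2.597499
t3 = 5.459167 − (-2.597499)·(5.459167 − 4.300000) / (-2.597499 − (-13.910000)) = 5.459167 − (-3.010935)/(11.312501) = 5.725327
h(5.725327) = 0.379365
t4 = 5.725327 − 0.379365·(5.725327 − 5.459167) / (0.379365 − (-2.597499)) = 5.725327 − (0.100972)/(2.976864) = 5.691408
h(5.691408) = -0.007877
t5 = 5.691408 − (-0.007877)·(5.691408 − 5.725327) / (-0.007877 − 0.379365) = 5.691408 − (0.000267)/(-0.387242) = 5.692098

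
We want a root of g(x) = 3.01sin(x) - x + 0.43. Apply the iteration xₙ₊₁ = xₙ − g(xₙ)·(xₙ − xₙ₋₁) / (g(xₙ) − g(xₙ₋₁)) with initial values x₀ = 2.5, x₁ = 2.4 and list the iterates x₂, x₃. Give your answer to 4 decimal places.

2.4190, 2.4195

g(2.5) = -0.268599, g(2.4) = 0.063144
x₂ = 2.400000 − 0.063144·(2.400000 − 2.500000) / (0.063144 − (-0.268599)) = 2.400000 − (-0.006314)/(0.331743) = 2.419034
g(2.419034) = 0.001497
x₃ = 2.419034 − 0.001497·(2.419034 − 2.400000) / (0.001497 − 0.063144) = 2.419034 − (0.000028)/(-0.061647) = 2.419496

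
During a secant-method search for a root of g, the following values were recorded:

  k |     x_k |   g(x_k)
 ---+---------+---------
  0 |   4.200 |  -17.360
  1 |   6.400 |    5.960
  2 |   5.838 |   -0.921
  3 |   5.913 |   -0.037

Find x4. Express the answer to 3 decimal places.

5.916

x4 = 5.913 − (-0.037)·(5.913 − 5.838) / (-0.037 − (-0.921))
   = 5.913 − (-0.00278)/(0.88400) = 5.91614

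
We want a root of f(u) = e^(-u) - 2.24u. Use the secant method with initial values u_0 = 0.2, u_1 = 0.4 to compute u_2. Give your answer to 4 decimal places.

f(0.2) = 0.370731, f(0.4) = -0.225680
u_2 = 0.400000 − (-0.225680)·(0.400000 − 0.200000) / (-0.225680 − 0.370731) = 0.400000 − (-0.045136)/(-0.596411) = 0.324321

0.3243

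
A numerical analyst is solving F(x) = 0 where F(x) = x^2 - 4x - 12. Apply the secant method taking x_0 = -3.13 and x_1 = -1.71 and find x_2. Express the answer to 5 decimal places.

-1.96293

F(-3.13) = 10.3169000, F(-1.71) = -2.2359000
x_2 = -1.7100000 − (-2.2359000)·(-1.7100000 − (-3.1300000)) / (-2.2359000 − 10.3169000) = -1.7100000 − (-3.1749780)/(-12.5528000) = -1.9629299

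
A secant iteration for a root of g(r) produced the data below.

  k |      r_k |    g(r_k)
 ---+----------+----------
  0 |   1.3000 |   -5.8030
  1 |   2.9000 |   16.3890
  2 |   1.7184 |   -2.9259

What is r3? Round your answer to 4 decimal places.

r3 = 1.7184 − (-2.9259)·(1.7184 − 2.9000) / (-2.9259 − 16.3890)
   = 1.7184 − (3.457243)/(-19.314900) = 1.897394

1.8974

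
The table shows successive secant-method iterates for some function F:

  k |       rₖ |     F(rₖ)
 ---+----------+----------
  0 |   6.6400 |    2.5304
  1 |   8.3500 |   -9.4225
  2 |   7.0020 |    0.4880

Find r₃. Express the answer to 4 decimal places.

7.0684

r₃ = 7.0020 − 0.4880·(7.0020 − 8.3500) / (0.4880 − (-9.4225))
   = 7.0020 − (-0.657824)/(9.910500) = 7.068376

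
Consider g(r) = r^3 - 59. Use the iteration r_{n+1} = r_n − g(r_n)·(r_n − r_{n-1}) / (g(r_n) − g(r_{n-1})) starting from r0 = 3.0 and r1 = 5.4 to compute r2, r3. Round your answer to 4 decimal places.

g(3.0) = -32.000000, g(5.4) = 98.464000
r2 = 5.400000 − 98.464000·(5.400000 − 3.000000) / (98.464000 − (-32.000000)) = 5.400000 − (236.313600)/(130.464000) = 3.588668
g(3.588668) = -12.783197
r3 = 3.588668 − (-12.783197)·(3.588668 − 5.400000) / (-12.783197 − 98.464000) = 3.588668 − (23.154613)/(-111.247197) = 3.796805

3.5887, 3.7968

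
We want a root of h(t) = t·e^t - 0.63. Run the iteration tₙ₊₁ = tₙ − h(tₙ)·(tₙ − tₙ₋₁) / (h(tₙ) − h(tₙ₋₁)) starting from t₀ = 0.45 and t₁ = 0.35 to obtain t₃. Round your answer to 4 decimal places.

h(0.45) = 0.075740, h(0.35) = -0.133326
t₂ = 0.350000 − (-0.133326)·(0.350000 − 0.450000) / (-0.133326 − 0.075740) = 0.350000 − (0.013333)/(-0.209067) = 0.413772
h(0.413772) = -0.004165
t₃ = 0.413772 − (-0.004165)·(0.413772 − 0.350000) / (-0.004165 − (-0.133326)) = 0.413772 − (-0.000266)/(0.129162) = 0.415828

0.4158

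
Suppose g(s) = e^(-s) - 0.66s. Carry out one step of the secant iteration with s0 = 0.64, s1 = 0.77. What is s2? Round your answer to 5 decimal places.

0.73086

g(0.64) = 0.1048924, g(0.77) = -0.0451869
s2 = 0.7700000 − (-0.0451869)·(0.7700000 − 0.6400000) / (-0.0451869 − 0.1048924) = 0.7700000 − (-0.0058743)/(-0.1500794) = 0.7308587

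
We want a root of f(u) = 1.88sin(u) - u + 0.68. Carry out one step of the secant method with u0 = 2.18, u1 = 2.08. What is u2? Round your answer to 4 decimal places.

2.2009

f(2.18) = 0.041795, f(2.08) = 0.241490
u2 = 2.080000 − 0.241490·(2.080000 − 2.180000) / (0.241490 − 0.041795) = 2.080000 − (-0.024149)/(0.199695) = 2.200930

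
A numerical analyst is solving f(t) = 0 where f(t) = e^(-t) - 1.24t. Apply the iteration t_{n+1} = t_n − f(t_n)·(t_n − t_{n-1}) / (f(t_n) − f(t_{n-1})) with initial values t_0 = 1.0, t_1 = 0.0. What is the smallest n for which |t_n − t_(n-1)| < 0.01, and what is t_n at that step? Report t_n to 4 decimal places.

f(1.0) = -0.872121, f(0.0) = 1.000000
t_2 = 0.000000 − 1.000000·(-1.000000)/(1.872121) = 0.534154;  |Δ| = 0.534154
f(0.534154) = -0.076185
t_3 = 0.534154 − (-0.076185)·(0.534154)/(-1.076185) = 0.496340;  |Δ| = 0.037814
f(0.496340) = -0.006707
t_4 = 0.496340 − (-0.006707)·(-0.037814)/(0.069479) = 0.492690;  |Δ| = 0.003650
|t_4 − t_3| = 0.003650 < 0.01

n = 4, t_n = 0.4927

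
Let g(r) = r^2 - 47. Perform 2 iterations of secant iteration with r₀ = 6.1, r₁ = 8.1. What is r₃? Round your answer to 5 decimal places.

g(6.1) = -9.7900000, g(8.1) = 18.6100000
r₂ = 8.1000000 − 18.6100000·(8.1000000 − 6.1000000) / (18.6100000 − (-9.7900000)) = 8.1000000 − (37.2200000)/(28.4000000) = 6.7894366
g(6.7894366) = -0.9035504
r₃ = 6.7894366 − (-0.9035504)·(6.7894366 − 8.1000000) / (-0.9035504 − 18.6100000) = 6.7894366 − (1.1841600)/(-19.5135504) = 6.8501206

6.85012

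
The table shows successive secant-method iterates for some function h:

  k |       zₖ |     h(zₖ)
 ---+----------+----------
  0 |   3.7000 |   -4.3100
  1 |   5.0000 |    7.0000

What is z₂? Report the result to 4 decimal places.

4.1954

z₂ = 5.0000 − 7.0000·(5.0000 − 3.7000) / (7.0000 − (-4.3100))
   = 5.0000 − (9.100000)/(11.310000) = 4.195402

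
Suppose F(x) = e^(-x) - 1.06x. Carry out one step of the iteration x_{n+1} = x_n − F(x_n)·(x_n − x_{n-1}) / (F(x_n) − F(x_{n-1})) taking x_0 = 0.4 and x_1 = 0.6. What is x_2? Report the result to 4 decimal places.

F(0.4) = 0.246320, F(0.6) = -0.087188
x_2 = 0.600000 − (-0.087188)·(0.600000 − 0.400000) / (-0.087188 − 0.246320) = 0.600000 − (-0.017438)/(-0.333508) = 0.547714

0.5477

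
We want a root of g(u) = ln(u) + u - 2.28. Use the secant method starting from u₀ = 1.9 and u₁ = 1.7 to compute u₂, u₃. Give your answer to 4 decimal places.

1.7317, 1.7312

g(1.9) = 0.261854, g(1.7) = -0.049372
u₂ = 1.700000 − (-0.049372)·(1.700000 − 1.900000) / (-0.049372 − 0.261854) = 1.700000 − (0.009874)/(-0.311226) = 1.731727
g(1.731727) = 0.000847
u₃ = 1.731727 − 0.000847·(1.731727 − 1.700000) / (0.000847 − (-0.049372)) = 1.731727 − (0.000027)/(0.050218) = 1.731192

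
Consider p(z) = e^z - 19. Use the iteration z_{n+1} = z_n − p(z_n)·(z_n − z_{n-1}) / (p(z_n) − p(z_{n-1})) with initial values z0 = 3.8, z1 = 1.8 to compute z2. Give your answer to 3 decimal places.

p(3.8) = 25.70118, p(1.8) = -12.95035
z2 = 1.80000 − (-12.95035)·(1.80000 − 3.80000) / (-12.95035 − 25.70118) = 1.80000 − (25.90071)/(-38.65154) = 2.47011

2.470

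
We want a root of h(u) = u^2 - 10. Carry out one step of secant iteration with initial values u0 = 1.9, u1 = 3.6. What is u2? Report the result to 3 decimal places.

3.062

h(1.9) = -6.39000, h(3.6) = 2.96000
u2 = 3.60000 − 2.96000·(3.60000 − 1.90000) / (2.96000 − (-6.39000)) = 3.60000 − (5.03200)/(9.35000) = 3.06182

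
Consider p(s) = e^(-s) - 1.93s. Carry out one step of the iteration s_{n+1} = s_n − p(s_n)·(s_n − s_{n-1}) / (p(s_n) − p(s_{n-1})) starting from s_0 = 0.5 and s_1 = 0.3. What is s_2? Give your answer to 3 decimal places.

0.362

p(0.5) = -0.35847, p(0.3) = 0.16182
s_2 = 0.30000 − 0.16182·(0.30000 − 0.50000) / (0.16182 − (-0.35847)) = 0.30000 − (-0.03236)/(0.52029) = 0.36220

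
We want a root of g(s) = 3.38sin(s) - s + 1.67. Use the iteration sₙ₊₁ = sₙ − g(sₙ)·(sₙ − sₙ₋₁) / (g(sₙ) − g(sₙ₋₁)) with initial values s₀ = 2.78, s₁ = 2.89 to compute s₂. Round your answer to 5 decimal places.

2.80031

g(2.78) = 0.0857235, g(2.89) = -0.3785599
s₂ = 2.8900000 − (-0.3785599)·(2.8900000 − 2.7800000) / (-0.3785599 − 0.0857235) = 2.8900000 − (-0.0416416)/(-0.4642833) = 2.8003100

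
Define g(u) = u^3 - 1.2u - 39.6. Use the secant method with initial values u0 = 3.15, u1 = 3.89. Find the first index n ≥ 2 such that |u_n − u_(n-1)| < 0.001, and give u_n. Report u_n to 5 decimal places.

n = 5, u_n = 3.52582

g(3.15) = -12.1241250, g(3.89) = 14.5958690
u2 = 3.8900000 − 14.5958690·(0.7400000)/(26.7199940) = 3.4857730;  |Δ| = 0.4042270
g(3.4857730) = -1.4286475
u3 = 3.4857730 − (-1.4286475)·(-0.4042270)/(-16.0245165) = 3.5218114;  |Δ| = 0.0360384
g(3.5218114) = -0.1445993
u4 = 3.5218114 − (-0.1445993)·(0.0360384)/(1.2840483) = 3.5258698;  |Δ| = 0.0040584
g(3.5258698) = 0.0017141
u5 = 3.5258698 − 0.0017141·(0.0040584)/(0.1463133) = 3.5258222;  |Δ| = 0.0000475
|u5 − u4| = 0.0000475 < 0.001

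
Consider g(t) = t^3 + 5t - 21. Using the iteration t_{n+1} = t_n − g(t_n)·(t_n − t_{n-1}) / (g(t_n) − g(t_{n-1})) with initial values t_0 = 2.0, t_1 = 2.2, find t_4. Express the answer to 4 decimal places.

2.1664

g(2.0) = -3.000000, g(2.2) = 0.648000
t_2 = 2.200000 − 0.648000·(2.200000 − 2.000000) / (0.648000 − (-3.000000)) = 2.200000 − (0.129600)/(3.648000) = 2.164474
g(2.164474) = -0.037189
t_3 = 2.164474 − (-0.037189)·(2.164474 − 2.200000) / (-0.037189 − 0.648000) = 2.164474 − (0.001321)/(-0.685189) = 2.166402
g(2.166402) = -0.000423
t_4 = 2.166402 − (-0.000423)·(2.166402 − 2.164474) / (-0.000423 − (-0.037189)) = 2.166402 − (-0.000001)/(0.036765) = 2.166424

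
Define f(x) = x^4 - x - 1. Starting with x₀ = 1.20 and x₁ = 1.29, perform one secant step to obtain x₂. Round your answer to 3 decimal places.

f(1.20) = -0.12640, f(1.29) = 0.47923
x₂ = 1.29000 − 0.47923·(1.29000 − 1.20000) / (0.47923 − (-0.12640)) = 1.29000 − (0.04313)/(0.60563) = 1.21878

1.219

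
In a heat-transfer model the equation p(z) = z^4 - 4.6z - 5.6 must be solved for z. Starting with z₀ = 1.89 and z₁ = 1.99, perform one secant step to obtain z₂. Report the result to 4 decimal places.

p(1.89) = -1.534102, p(1.99) = 0.928392
z₂ = 1.990000 − 0.928392·(1.990000 − 1.890000) / (0.928392 − (-1.534102)) = 1.990000 − (0.092839)/(2.462494) = 1.952299

1.9523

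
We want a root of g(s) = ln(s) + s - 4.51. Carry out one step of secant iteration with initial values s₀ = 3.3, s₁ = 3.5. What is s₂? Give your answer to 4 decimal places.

g(3.3) = -0.016078, g(3.5) = 0.242763
s₂ = 3.500000 − 0.242763·(3.500000 − 3.300000) / (0.242763 − (-0.016078)) = 3.500000 − (0.048553)/(0.258841) = 3.312423

3.3124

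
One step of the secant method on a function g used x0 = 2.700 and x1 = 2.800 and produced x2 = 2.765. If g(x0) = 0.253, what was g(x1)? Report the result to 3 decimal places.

The secant line through (2.700, 0.253) and (2.800, g(x1)) crosses zero at x2 = 2.765.
So (2.700, 0.253), (2.800, g(x1)), (2.765, 0) are collinear:
g(x1) = 0.253 · (2.800 − 2.765) / (2.700 − 2.765) = 0.253 · (0.03500)/(-0.06500) = -0.13623

-0.136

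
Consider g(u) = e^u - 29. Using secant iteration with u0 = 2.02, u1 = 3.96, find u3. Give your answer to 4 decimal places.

g(2.02) = -21.461675, g(3.96) = 23.457326
u2 = 3.960000 − 23.457326·(3.960000 − 2.020000) / (23.457326 − (-21.461675)) = 3.960000 − (45.507212)/(44.919001) = 2.946905
g(2.946905) = -9.953087
u3 = 2.946905 − (-9.953087)·(2.946905 − 3.960000) / (-9.953087 − 23.457326) = 2.946905 − (10.083422)/(-33.410412) = 3.248710

3.2487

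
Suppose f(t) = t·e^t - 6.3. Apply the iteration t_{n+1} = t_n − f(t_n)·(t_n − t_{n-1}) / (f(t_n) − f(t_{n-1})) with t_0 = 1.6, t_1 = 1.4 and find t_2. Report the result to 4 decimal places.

f(1.6) = 1.624852, f(1.4) = -0.622720
t_2 = 1.400000 − (-0.622720)·(1.400000 − 1.600000) / (-0.622720 − 1.624852) = 1.400000 − (0.124544)/(-2.247572) = 1.455413

1.4554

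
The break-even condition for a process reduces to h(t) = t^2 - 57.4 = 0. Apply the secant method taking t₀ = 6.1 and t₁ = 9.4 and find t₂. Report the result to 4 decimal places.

7.4026

h(6.1) = -20.190000, h(9.4) = 30.960000
t₂ = 9.400000 − 30.960000·(9.400000 − 6.100000) / (30.960000 − (-20.190000)) = 9.400000 − (102.168000)/(51.150000) = 7.402581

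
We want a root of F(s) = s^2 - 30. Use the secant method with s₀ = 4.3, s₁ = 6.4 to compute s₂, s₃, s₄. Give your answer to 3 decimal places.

5.376, 5.469, 5.477

F(4.3) = -11.51000, F(6.4) = 10.96000
s₂ = 6.40000 − 10.96000·(6.40000 − 4.30000) / (10.96000 − (-11.51000)) = 6.40000 − (23.01600)/(22.47000) = 5.37570
F(5.37570) = -1.10184
s₃ = 5.37570 − (-1.10184)·(5.37570 − 6.40000) / (-1.10184 − 10.96000) = 5.37570 − (1.12861)/(-12.06184) = 5.46927
F(5.46927) = -0.08709
s₄ = 5.46927 − (-0.08709)·(5.46927 − 5.37570) / (-0.08709 − (-1.10184)) = 5.46927 − (-0.00815)/(1.01475) = 5.47730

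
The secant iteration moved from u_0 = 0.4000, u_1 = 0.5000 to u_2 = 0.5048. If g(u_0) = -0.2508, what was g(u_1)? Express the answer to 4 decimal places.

-0.0115

The secant line through (0.4000, -0.2508) and (0.5000, g(u_1)) crosses zero at u_2 = 0.5048.
So (0.4000, -0.2508), (0.5000, g(u_1)), (0.5048, 0) are collinear:
g(u_1) = -0.2508 · (0.5000 − 0.5048) / (0.4000 − 0.5048) = -0.2508 · (-0.004800)/(-0.104800) = -0.011487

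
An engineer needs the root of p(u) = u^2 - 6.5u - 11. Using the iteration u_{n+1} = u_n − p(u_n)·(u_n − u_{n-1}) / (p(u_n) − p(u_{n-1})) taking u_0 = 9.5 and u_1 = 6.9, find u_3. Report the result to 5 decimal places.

p(9.5) = 17.5000000, p(6.9) = -8.2400000
u_2 = 6.9000000 − (-8.2400000)·(6.9000000 − 9.5000000) / (-8.2400000 − 17.5000000) = 6.9000000 − (21.4240000)/(-25.7400000) = 7.7323232
p(7.7323232) = -1.4712784
u_3 = 7.7323232 − (-1.4712784)·(7.7323232 − 6.9000000) / (-1.4712784 − (-8.2400000)) = 7.7323232 − (-1.2245792)/(6.7687216) = 7.9132406

7.91324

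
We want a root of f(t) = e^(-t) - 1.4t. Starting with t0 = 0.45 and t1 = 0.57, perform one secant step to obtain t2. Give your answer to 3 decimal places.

0.454

f(0.45) = 0.00763, f(0.57) = -0.23247
t2 = 0.57000 − (-0.23247)·(0.57000 − 0.45000) / (-0.23247 − 0.00763) = 0.57000 − (-0.02790)/(-0.24010) = 0.45381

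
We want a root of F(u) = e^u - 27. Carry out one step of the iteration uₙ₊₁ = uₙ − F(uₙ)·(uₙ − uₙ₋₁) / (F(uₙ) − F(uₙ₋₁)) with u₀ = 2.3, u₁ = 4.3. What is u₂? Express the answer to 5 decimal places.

2.83435

F(2.3) = -17.0258175, F(4.3) = 46.6997937
u₂ = 4.3000000 − 46.6997937·(4.3000000 − 2.3000000) / (46.6997937 − (-17.0258175)) = 4.3000000 − (93.3995874)/(63.7256112) = 2.8343477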